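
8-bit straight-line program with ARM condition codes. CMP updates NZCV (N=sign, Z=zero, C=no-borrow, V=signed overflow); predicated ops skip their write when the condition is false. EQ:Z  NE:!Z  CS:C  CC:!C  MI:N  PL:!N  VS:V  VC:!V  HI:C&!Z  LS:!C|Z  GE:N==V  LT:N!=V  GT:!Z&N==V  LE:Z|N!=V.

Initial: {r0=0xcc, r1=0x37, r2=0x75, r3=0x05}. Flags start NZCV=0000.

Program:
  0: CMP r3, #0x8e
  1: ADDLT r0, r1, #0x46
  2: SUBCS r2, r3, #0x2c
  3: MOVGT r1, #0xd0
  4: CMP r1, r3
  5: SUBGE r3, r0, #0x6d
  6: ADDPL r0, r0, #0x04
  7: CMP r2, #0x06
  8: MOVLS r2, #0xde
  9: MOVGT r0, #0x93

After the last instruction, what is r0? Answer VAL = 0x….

0: ✓ CMP  NZCV=0000
1: · ADDLT
2: · SUBCS
3: ✓ MOVGT  r1←0xd0
4: ✓ CMP  NZCV=1010
5: · SUBGE
6: · ADDPL
7: ✓ CMP  NZCV=0010
8: · MOVLS
9: ✓ MOVGT  r0←0x93

VAL = 0x93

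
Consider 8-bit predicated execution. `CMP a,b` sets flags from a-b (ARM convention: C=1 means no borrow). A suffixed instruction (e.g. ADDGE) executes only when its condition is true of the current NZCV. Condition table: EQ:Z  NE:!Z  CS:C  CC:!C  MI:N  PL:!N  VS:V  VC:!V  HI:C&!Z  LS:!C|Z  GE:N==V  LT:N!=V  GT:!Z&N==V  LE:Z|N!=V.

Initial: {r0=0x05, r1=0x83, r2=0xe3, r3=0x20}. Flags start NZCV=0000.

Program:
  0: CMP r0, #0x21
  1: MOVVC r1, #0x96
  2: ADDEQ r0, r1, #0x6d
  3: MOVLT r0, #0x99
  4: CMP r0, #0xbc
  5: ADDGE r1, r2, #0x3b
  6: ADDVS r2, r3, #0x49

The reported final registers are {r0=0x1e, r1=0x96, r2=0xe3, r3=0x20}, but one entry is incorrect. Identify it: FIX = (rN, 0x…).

FIX = (r0, 0x99)

[0] flags=1000 → (cmp)
[1] flags=1000 VC?T → r1=0x96
[2] flags=1000 EQ?F → skip
[3] flags=1000 LT?T → r0=0x99
[4] flags=1000 → (cmp)
[5] flags=1000 GE?F → skip
[6] flags=1000 VS?F → skip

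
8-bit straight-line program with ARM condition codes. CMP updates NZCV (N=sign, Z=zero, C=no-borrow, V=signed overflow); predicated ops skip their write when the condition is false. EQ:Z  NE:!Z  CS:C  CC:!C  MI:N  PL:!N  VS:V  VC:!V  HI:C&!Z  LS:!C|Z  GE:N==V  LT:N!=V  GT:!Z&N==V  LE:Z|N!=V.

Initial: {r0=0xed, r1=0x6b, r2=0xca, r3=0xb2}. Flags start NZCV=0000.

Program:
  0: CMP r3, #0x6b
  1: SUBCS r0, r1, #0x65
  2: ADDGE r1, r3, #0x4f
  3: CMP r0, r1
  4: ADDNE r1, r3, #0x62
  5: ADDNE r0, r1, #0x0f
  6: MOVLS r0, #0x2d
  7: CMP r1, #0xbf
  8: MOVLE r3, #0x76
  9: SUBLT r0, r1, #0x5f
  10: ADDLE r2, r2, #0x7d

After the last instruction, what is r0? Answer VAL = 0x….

VAL = 0x2d

[0] flags=0011 → (cmp)
[1] flags=0011 CS?T → r0=0x06
[2] flags=0011 GE?F → skip
[3] flags=1000 → (cmp)
[4] flags=1000 NE?T → r1=0x14
[5] flags=1000 NE?T → r0=0x23
[6] flags=1000 LS?T → r0=0x2d
[7] flags=0000 → (cmp)
[8] flags=0000 LE?F → skip
[9] flags=0000 LT?F → skip
[10] flags=0000 LE?F → skip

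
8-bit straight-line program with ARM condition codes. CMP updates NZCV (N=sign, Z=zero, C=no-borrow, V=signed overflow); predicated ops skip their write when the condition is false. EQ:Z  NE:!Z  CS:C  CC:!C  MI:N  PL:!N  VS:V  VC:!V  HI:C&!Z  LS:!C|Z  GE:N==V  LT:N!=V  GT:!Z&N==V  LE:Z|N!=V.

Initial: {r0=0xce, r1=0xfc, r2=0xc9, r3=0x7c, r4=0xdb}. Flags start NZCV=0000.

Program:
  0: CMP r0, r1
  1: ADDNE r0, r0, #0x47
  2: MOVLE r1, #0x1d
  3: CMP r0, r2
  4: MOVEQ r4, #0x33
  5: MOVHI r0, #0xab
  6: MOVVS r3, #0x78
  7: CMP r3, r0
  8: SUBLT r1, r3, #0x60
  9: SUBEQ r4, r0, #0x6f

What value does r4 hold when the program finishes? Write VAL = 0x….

VAL = 0xdb

[0] flags=1000 → (cmp)
[1] flags=1000 NE?T → r0=0x15
[2] flags=1000 LE?T → r1=0x1d
[3] flags=0000 → (cmp)
[4] flags=0000 EQ?F → skip
[5] flags=0000 HI?F → skip
[6] flags=0000 VS?F → skip
[7] flags=0010 → (cmp)
[8] flags=0010 LT?F → skip
[9] flags=0010 EQ?F → skip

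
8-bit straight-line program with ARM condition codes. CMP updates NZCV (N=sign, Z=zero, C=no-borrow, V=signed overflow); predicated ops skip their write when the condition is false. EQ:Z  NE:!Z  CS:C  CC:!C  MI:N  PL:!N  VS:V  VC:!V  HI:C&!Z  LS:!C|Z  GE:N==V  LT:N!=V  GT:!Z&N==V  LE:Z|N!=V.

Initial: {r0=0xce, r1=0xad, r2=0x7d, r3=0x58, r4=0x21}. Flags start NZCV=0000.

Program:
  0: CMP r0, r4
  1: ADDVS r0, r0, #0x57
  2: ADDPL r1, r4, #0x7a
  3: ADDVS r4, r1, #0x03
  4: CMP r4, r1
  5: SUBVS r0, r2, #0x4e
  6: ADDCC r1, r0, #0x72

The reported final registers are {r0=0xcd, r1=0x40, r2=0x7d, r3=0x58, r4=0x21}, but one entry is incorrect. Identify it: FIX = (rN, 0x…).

FIX = (r0, 0xce)

[0] flags=1010 → (cmp)
[1] flags=1010 VS?F → skip
[2] flags=1010 PL?F → skip
[3] flags=1010 VS?F → skip
[4] flags=0000 → (cmp)
[5] flags=0000 VS?F → skip
[6] flags=0000 CC?T → r1=0x40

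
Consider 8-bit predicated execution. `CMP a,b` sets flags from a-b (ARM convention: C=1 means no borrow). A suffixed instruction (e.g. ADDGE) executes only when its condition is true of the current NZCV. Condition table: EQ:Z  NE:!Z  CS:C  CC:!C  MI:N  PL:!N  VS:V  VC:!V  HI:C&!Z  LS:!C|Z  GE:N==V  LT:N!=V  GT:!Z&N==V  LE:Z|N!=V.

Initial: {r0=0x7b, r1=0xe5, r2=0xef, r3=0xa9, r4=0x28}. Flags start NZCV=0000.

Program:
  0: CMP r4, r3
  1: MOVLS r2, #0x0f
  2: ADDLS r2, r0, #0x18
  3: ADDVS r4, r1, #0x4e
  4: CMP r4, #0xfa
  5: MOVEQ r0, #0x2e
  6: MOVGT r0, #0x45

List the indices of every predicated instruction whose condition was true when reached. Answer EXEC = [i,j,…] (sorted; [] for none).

EXEC = [1,2,6]

0: ✓ CMP  NZCV=0000
1: ✓ MOVLS  r2←0x0f
2: ✓ ADDLS  r2←0x93
3: · ADDVS
4: ✓ CMP  NZCV=0000
5: · MOVEQ
6: ✓ MOVGT  r0←0x45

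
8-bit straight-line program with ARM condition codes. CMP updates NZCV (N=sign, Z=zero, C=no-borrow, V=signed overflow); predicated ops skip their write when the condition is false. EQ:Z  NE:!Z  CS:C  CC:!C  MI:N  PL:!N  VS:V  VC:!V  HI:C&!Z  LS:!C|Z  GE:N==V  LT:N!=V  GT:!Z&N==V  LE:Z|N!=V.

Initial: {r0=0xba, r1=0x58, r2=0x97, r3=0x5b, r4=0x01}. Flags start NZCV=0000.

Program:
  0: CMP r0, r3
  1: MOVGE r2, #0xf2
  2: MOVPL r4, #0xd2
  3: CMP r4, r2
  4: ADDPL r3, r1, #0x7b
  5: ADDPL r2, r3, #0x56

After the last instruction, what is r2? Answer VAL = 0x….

0: ✓ CMP  NZCV=0011
1: · MOVGE
2: ✓ MOVPL  r4←0xd2
3: ✓ CMP  NZCV=0010
4: ✓ ADDPL  r3←0xd3
5: ✓ ADDPL  r2←0x29

VAL = 0x29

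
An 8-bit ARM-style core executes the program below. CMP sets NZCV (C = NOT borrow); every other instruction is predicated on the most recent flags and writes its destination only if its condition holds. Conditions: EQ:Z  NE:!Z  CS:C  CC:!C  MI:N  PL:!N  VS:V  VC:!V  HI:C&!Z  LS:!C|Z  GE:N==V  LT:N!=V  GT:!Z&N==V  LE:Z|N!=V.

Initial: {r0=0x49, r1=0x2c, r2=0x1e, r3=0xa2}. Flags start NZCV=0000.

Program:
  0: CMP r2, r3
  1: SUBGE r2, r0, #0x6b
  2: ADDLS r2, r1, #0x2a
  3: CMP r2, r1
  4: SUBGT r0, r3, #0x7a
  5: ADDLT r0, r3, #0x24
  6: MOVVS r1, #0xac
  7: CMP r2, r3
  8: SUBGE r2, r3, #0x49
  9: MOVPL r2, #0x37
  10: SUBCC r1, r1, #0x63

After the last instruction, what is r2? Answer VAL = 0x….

VAL = 0x59

0: ✓ CMP  NZCV=0000
1: ✓ SUBGE  r2←0xde
2: ✓ ADDLS  r2←0x56
3: ✓ CMP  NZCV=0010
4: ✓ SUBGT  r0←0x28
5: · ADDLT
6: · MOVVS
7: ✓ CMP  NZCV=1001
8: ✓ SUBGE  r2←0x59
9: · MOVPL
10: ✓ SUBCC  r1←0xc9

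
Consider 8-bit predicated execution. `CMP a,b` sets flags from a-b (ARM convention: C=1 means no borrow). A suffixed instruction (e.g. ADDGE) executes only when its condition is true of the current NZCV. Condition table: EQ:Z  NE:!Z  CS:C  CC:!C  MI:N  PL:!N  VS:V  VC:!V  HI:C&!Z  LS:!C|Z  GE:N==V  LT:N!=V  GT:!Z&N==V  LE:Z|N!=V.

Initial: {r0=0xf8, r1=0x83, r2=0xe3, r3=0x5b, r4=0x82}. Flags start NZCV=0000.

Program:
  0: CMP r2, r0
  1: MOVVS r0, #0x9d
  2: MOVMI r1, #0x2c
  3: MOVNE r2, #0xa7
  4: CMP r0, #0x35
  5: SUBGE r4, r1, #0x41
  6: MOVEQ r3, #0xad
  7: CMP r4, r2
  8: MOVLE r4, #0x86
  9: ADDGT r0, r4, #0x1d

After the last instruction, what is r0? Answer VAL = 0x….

0: ✓ CMP  NZCV=1000
1: · MOVVS
2: ✓ MOVMI  r1←0x2c
3: ✓ MOVNE  r2←0xa7
4: ✓ CMP  NZCV=1010
5: · SUBGE
6: · MOVEQ
7: ✓ CMP  NZCV=1000
8: ✓ MOVLE  r4←0x86
9: · ADDGT

VAL = 0xf8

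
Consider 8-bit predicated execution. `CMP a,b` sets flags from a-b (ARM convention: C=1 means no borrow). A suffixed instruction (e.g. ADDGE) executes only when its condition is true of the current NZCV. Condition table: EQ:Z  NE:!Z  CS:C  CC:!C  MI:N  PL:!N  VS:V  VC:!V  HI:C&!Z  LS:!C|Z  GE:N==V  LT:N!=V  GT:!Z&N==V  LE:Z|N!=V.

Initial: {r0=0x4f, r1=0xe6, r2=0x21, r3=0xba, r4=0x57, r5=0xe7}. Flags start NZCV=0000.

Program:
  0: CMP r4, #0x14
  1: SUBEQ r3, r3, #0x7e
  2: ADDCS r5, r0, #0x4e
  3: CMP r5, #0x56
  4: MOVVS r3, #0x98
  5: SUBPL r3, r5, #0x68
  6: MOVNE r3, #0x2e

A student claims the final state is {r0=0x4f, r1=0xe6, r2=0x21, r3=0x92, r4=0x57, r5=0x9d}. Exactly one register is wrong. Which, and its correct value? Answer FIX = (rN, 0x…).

0: ✓ CMP  NZCV=0010
1: · SUBEQ
2: ✓ ADDCS  r5←0x9d
3: ✓ CMP  NZCV=0011
4: ✓ MOVVS  r3←0x98
5: ✓ SUBPL  r3←0x35
6: ✓ MOVNE  r3←0x2e

FIX = (r3, 0x2e)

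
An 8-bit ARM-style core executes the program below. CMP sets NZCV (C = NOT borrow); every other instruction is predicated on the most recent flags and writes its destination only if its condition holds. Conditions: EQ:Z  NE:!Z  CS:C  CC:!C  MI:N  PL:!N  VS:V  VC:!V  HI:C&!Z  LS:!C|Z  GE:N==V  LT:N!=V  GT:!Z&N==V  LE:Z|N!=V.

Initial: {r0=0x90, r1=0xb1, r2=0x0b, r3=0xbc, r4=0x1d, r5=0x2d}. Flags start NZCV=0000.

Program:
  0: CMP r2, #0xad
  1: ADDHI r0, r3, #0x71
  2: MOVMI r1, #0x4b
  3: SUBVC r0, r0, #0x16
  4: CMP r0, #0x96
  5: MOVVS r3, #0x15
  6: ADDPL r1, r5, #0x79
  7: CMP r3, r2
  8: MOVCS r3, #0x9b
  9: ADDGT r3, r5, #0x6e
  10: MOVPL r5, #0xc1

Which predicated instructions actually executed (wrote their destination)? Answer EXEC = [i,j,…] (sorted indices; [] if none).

0: ✓ CMP  NZCV=0000
1: · ADDHI
2: · MOVMI
3: ✓ SUBVC  r0←0x7a
4: ✓ CMP  NZCV=1001
5: ✓ MOVVS  r3←0x15
6: · ADDPL
7: ✓ CMP  NZCV=0010
8: ✓ MOVCS  r3←0x9b
9: ✓ ADDGT  r3←0x9b
10: ✓ MOVPL  r5←0xc1

EXEC = [3,5,8,9,10]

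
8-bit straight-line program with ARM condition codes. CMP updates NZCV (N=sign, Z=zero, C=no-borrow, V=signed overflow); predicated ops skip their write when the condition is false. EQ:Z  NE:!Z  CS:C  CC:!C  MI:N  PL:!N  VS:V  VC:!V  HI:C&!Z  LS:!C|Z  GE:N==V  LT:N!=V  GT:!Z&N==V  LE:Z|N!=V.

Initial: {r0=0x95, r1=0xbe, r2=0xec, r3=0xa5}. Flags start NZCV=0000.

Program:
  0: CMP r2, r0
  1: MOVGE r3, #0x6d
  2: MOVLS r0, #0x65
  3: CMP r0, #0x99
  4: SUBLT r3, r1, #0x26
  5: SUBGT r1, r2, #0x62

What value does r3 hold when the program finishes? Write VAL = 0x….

0: ✓ CMP  NZCV=0010
1: ✓ MOVGE  r3←0x6d
2: · MOVLS
3: ✓ CMP  NZCV=1000
4: ✓ SUBLT  r3←0x98
5: · SUBGT

VAL = 0x98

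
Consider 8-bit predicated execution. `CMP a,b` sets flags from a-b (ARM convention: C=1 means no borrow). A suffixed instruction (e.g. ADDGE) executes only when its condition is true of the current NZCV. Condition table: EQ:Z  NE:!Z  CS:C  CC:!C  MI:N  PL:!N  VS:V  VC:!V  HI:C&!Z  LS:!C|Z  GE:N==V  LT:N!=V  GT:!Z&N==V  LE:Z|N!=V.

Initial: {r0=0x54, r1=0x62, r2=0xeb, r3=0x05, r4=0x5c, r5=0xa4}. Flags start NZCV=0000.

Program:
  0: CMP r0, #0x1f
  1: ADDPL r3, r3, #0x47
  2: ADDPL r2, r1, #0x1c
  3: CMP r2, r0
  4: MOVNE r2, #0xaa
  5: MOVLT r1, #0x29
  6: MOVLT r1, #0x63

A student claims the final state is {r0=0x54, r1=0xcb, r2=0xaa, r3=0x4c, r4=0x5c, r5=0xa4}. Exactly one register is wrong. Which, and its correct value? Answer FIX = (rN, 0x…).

FIX = (r1, 0x62)

[0] flags=0010 → (cmp)
[1] flags=0010 PL?T → r3=0x4c
[2] flags=0010 PL?T → r2=0x7e
[3] flags=0010 → (cmp)
[4] flags=0010 NE?T → r2=0xaa
[5] flags=0010 LT?F → skip
[6] flags=0010 LT?F → skip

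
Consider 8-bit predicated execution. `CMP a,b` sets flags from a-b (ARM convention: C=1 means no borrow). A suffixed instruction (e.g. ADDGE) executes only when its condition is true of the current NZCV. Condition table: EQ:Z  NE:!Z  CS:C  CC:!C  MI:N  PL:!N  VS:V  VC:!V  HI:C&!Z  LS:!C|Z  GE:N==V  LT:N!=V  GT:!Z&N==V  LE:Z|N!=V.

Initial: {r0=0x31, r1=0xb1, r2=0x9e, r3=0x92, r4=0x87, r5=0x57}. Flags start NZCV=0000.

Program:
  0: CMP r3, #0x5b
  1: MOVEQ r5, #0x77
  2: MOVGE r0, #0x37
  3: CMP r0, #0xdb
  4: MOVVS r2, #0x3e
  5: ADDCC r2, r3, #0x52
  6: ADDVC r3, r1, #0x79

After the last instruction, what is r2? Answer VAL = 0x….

VAL = 0xe4

[0] flags=0011 → (cmp)
[1] flags=0011 EQ?F → skip
[2] flags=0011 GE?F → skip
[3] flags=0000 → (cmp)
[4] flags=0000 VS?F → skip
[5] flags=0000 CC?T → r2=0xe4
[6] flags=0000 VC?T → r3=0x2a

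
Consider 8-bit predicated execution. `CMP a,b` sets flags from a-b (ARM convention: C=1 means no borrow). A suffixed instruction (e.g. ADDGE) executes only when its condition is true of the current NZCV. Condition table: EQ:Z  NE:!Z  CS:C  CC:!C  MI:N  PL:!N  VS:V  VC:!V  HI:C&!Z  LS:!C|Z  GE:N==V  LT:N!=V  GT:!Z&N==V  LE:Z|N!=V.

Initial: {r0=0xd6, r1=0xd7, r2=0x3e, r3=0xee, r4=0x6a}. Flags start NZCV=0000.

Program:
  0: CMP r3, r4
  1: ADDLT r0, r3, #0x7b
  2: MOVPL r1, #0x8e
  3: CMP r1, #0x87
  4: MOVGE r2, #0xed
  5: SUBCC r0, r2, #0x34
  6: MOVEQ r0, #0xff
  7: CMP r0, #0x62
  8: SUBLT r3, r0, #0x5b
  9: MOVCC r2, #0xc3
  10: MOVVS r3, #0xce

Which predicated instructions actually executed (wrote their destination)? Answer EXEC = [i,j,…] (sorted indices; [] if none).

[0] flags=1010 → (cmp)
[1] flags=1010 LT?T → r0=0x69
[2] flags=1010 PL?F → skip
[3] flags=0010 → (cmp)
[4] flags=0010 GE?T → r2=0xed
[5] flags=0010 CC?F → skip
[6] flags=0010 EQ?F → skip
[7] flags=0010 → (cmp)
[8] flags=0010 LT?F → skip
[9] flags=0010 CC?F → skip
[10] flags=0010 VS?F → skip

EXEC = [1,4]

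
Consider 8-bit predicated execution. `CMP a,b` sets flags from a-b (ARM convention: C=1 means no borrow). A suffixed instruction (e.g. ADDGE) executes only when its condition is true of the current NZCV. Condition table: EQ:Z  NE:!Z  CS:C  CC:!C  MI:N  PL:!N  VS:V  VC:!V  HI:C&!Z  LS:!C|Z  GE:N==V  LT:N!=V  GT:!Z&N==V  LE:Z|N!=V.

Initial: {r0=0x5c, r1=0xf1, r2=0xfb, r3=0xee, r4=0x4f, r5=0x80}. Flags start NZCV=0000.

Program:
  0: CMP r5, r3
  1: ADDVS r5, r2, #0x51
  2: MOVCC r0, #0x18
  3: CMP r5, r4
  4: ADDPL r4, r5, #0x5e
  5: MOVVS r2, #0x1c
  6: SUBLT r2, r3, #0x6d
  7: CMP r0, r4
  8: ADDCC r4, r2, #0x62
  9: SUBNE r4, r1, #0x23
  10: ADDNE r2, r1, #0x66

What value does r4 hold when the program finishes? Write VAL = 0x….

VAL = 0xce

0: ✓ CMP  NZCV=1000
1: · ADDVS
2: ✓ MOVCC  r0←0x18
3: ✓ CMP  NZCV=0011
4: ✓ ADDPL  r4←0xde
5: ✓ MOVVS  r2←0x1c
6: ✓ SUBLT  r2←0x81
7: ✓ CMP  NZCV=0000
8: ✓ ADDCC  r4←0xe3
9: ✓ SUBNE  r4←0xce
10: ✓ ADDNE  r2←0x57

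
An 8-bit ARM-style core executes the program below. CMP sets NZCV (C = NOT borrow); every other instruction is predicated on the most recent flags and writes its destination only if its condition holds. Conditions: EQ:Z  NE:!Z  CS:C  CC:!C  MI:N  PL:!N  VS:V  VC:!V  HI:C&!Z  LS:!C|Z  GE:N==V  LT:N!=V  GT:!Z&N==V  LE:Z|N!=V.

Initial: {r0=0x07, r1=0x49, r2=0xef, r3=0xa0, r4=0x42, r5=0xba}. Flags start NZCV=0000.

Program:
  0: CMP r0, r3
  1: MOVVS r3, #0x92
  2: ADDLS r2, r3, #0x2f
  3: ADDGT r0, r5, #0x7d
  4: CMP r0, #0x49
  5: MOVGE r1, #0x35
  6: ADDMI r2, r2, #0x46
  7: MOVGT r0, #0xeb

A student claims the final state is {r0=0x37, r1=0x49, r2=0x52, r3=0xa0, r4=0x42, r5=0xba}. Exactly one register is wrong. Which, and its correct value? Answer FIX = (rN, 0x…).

FIX = (r2, 0x15)

0: ✓ CMP  NZCV=0000
1: · MOVVS
2: ✓ ADDLS  r2←0xcf
3: ✓ ADDGT  r0←0x37
4: ✓ CMP  NZCV=1000
5: · MOVGE
6: ✓ ADDMI  r2←0x15
7: · MOVGT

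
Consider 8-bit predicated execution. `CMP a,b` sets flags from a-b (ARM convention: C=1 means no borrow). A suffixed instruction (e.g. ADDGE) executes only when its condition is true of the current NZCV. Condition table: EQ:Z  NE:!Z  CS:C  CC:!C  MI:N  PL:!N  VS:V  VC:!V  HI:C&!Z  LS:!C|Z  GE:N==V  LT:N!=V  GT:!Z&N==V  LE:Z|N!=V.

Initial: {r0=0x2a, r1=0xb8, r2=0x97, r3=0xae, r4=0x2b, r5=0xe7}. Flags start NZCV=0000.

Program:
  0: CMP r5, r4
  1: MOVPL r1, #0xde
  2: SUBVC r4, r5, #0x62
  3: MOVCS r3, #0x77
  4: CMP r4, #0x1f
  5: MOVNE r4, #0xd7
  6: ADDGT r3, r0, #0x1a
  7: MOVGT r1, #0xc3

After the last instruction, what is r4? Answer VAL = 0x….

VAL = 0xd7

[0] flags=1010 → (cmp)
[1] flags=1010 PL?F → skip
[2] flags=1010 VC?T → r4=0x85
[3] flags=1010 CS?T → r3=0x77
[4] flags=0011 → (cmp)
[5] flags=0011 NE?T → r4=0xd7
[6] flags=0011 GT?F → skip
[7] flags=0011 GT?F → skip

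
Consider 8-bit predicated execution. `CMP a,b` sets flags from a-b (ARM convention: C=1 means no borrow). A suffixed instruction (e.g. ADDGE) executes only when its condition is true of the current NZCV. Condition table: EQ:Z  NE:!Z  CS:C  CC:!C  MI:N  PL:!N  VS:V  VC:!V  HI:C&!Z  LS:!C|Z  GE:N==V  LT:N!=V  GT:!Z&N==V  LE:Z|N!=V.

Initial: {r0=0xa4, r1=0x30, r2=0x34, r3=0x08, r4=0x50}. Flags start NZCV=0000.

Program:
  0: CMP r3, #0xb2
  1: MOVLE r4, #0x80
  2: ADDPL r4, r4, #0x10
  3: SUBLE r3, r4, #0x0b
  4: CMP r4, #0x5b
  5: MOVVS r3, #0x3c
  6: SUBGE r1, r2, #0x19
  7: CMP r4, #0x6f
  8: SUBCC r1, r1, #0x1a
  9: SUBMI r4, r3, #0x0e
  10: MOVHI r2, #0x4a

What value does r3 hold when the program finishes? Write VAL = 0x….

VAL = 0x08

[0] flags=0000 → (cmp)
[1] flags=0000 LE?F → skip
[2] flags=0000 PL?T → r4=0x60
[3] flags=0000 LE?F → skip
[4] flags=0010 → (cmp)
[5] flags=0010 VS?F → skip
[6] flags=0010 GE?T → r1=0x1b
[7] flags=1000 → (cmp)
[8] flags=1000 CC?T → r1=0x01
[9] flags=1000 MI?T → r4=0xfa
[10] flags=1000 HI?F → skip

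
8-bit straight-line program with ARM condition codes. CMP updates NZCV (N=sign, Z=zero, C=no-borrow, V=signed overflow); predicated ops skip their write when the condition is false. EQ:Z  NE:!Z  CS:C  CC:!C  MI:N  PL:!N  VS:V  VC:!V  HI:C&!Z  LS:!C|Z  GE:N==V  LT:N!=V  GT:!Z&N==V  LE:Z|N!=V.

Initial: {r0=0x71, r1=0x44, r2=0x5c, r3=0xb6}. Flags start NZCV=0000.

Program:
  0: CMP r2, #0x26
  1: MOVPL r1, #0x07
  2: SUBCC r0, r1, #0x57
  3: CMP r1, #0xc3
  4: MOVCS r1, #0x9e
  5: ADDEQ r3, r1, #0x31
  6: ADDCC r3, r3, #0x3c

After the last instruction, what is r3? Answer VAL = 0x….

VAL = 0xf2

0: ✓ CMP  NZCV=0010
1: ✓ MOVPL  r1←0x07
2: · SUBCC
3: ✓ CMP  NZCV=0000
4: · MOVCS
5: · ADDEQ
6: ✓ ADDCC  r3←0xf2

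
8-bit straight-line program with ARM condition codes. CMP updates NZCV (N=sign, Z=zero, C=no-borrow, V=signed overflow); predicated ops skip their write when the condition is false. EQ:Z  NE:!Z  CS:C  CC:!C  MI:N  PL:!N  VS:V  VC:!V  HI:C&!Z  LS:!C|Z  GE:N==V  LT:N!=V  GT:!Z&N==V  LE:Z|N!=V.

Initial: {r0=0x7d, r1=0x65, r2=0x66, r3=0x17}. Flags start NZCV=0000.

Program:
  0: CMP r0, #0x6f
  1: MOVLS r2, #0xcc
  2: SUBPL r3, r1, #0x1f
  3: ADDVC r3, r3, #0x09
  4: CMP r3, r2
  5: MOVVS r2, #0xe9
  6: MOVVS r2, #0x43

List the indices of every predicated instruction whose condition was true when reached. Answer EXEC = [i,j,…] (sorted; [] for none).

[0] flags=0010 → (cmp)
[1] flags=0010 LS?F → skip
[2] flags=0010 PL?T → r3=0x46
[3] flags=0010 VC?T → r3=0x4f
[4] flags=1000 → (cmp)
[5] flags=1000 VS?F → skip
[6] flags=1000 VS?F → skip

EXEC = [2,3]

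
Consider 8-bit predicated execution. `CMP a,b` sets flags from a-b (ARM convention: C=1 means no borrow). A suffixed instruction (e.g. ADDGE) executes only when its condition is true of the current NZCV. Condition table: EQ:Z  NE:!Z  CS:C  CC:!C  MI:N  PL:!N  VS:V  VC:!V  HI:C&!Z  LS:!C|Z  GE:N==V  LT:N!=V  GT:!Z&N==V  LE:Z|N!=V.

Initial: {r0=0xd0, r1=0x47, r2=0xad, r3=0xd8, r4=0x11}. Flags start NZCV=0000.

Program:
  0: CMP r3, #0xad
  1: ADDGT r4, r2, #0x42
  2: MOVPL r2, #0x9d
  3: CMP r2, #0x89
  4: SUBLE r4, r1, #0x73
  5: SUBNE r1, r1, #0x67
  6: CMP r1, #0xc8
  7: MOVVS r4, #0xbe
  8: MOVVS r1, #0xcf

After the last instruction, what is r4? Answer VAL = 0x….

0: ✓ CMP  NZCV=0010
1: ✓ ADDGT  r4←0xef
2: ✓ MOVPL  r2←0x9d
3: ✓ CMP  NZCV=0010
4: · SUBLE
5: ✓ SUBNE  r1←0xe0
6: ✓ CMP  NZCV=0010
7: · MOVVS
8: · MOVVS

VAL = 0xef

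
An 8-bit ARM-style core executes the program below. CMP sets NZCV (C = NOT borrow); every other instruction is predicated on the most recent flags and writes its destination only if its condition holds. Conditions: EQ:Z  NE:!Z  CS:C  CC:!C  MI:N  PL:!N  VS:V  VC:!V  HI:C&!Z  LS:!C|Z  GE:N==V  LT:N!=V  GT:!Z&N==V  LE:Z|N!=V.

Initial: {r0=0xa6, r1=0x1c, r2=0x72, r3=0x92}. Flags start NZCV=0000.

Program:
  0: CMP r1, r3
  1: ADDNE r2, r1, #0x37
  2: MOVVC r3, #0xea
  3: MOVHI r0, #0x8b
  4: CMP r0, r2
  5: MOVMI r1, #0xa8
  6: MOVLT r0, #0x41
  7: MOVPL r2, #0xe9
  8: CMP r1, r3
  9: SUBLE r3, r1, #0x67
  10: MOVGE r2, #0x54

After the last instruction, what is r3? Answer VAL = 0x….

[0] flags=1001 → (cmp)
[1] flags=1001 NE?T → r2=0x53
[2] flags=1001 VC?F → skip
[3] flags=1001 HI?F → skip
[4] flags=0011 → (cmp)
[5] flags=0011 MI?F → skip
[6] flags=0011 LT?T → r0=0x41
[7] flags=0011 PL?T → r2=0xe9
[8] flags=1001 → (cmp)
[9] flags=1001 LE?F → skip
[10] flags=1001 GE?T → r2=0x54

VAL = 0x92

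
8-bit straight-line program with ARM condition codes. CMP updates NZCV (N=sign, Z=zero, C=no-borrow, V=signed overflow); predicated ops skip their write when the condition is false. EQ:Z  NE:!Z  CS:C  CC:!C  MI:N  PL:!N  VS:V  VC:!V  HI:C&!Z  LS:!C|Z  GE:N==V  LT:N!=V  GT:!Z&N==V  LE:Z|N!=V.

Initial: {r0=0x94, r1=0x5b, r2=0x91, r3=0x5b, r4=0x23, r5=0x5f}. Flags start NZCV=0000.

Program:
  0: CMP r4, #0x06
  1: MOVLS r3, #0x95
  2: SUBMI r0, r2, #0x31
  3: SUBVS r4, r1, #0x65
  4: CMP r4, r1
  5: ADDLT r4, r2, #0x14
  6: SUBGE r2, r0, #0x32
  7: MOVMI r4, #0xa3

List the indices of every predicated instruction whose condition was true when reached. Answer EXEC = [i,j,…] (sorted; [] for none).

EXEC = [5,7]

[0] flags=0010 → (cmp)
[1] flags=0010 LS?F → skip
[2] flags=0010 MI?F → skip
[3] flags=0010 VS?F → skip
[4] flags=1000 → (cmp)
[5] flags=1000 LT?T → r4=0xa5
[6] flags=1000 GE?F → skip
[7] flags=1000 MI?T → r4=0xa3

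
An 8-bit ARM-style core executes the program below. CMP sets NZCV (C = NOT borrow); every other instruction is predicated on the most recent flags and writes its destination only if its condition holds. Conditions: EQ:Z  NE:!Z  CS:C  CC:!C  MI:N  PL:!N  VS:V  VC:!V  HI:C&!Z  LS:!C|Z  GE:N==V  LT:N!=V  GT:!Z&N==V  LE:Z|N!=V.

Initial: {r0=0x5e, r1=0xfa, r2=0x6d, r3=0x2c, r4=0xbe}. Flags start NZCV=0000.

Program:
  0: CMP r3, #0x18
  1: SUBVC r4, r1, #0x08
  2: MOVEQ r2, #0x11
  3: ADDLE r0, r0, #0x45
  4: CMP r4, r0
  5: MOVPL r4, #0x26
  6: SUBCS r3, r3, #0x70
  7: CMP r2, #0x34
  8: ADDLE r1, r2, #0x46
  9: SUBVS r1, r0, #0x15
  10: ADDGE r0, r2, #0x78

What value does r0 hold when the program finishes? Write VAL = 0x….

0: ✓ CMP  NZCV=0010
1: ✓ SUBVC  r4←0xf2
2: · MOVEQ
3: · ADDLE
4: ✓ CMP  NZCV=1010
5: · MOVPL
6: ✓ SUBCS  r3←0xbc
7: ✓ CMP  NZCV=0010
8: · ADDLE
9: · SUBVS
10: ✓ ADDGE  r0←0xe5

VAL = 0xe5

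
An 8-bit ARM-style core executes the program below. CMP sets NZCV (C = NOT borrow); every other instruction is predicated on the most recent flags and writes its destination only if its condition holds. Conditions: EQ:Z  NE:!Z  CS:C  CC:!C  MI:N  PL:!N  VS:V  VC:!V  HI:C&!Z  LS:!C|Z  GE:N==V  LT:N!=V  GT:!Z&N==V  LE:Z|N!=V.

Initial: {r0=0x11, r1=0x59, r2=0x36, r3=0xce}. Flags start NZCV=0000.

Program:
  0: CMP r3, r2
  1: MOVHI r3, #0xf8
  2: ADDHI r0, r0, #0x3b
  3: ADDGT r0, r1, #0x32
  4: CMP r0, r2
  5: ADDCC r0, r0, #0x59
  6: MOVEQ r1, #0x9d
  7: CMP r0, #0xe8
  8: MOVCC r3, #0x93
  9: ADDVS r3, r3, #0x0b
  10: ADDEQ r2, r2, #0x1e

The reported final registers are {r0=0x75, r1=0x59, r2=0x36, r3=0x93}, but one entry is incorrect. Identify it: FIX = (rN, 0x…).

0: ✓ CMP  NZCV=1010
1: ✓ MOVHI  r3←0xf8
2: ✓ ADDHI  r0←0x4c
3: · ADDGT
4: ✓ CMP  NZCV=0010
5: · ADDCC
6: · MOVEQ
7: ✓ CMP  NZCV=0000
8: ✓ MOVCC  r3←0x93
9: · ADDVS
10: · ADDEQ

FIX = (r0, 0x4c)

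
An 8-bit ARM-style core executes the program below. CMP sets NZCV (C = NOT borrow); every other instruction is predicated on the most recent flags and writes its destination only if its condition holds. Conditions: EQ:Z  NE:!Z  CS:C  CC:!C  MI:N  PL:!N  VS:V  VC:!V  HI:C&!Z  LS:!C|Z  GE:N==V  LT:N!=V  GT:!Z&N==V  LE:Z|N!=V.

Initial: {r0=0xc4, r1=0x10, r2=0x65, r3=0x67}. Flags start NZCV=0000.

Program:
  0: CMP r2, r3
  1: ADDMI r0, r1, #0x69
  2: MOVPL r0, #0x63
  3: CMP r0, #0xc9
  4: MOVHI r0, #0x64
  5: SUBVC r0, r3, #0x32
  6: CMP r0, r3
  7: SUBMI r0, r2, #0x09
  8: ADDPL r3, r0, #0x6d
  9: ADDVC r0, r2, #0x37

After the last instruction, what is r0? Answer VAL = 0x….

VAL = 0x9c

0: ✓ CMP  NZCV=1000
1: ✓ ADDMI  r0←0x79
2: · MOVPL
3: ✓ CMP  NZCV=1001
4: · MOVHI
5: · SUBVC
6: ✓ CMP  NZCV=0010
7: · SUBMI
8: ✓ ADDPL  r3←0xe6
9: ✓ ADDVC  r0←0x9c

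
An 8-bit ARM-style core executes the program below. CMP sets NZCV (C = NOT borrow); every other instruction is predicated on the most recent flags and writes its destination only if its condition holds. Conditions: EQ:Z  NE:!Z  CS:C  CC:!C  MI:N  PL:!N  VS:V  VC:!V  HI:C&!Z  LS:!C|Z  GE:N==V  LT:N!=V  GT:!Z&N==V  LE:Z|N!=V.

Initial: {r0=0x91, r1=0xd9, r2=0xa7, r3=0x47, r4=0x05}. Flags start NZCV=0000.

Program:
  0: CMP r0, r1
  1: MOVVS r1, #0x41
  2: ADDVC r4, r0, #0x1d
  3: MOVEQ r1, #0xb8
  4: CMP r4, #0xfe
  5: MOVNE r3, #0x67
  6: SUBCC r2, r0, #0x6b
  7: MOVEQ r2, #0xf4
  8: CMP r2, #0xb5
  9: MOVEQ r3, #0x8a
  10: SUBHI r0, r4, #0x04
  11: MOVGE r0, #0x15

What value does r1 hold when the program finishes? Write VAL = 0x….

VAL = 0xd9

[0] flags=1000 → (cmp)
[1] flags=1000 VS?F → skip
[2] flags=1000 VC?T → r4=0xae
[3] flags=1000 EQ?F → skip
[4] flags=1000 → (cmp)
[5] flags=1000 NE?T → r3=0x67
[6] flags=1000 CC?T → r2=0x26
[7] flags=1000 EQ?F → skip
[8] flags=0000 → (cmp)
[9] flags=0000 EQ?F → skip
[10] flags=0000 HI?F → skip
[11] flags=0000 GE?T → r0=0x15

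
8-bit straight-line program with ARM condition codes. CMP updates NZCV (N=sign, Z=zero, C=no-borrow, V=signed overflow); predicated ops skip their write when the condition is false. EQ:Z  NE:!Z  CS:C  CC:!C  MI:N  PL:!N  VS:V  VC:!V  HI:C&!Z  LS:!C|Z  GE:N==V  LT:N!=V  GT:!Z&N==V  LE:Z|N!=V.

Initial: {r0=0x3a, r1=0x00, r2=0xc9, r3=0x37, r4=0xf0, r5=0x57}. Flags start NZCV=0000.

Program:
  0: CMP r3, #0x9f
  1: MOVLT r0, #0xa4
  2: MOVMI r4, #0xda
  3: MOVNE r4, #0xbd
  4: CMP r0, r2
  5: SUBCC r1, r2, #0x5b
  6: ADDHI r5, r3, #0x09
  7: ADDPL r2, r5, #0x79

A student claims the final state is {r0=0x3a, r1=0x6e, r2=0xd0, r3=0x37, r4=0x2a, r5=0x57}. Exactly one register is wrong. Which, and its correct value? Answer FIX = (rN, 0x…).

FIX = (r4, 0xbd)

[0] flags=1001 → (cmp)
[1] flags=1001 LT?F → skip
[2] flags=1001 MI?T → r4=0xda
[3] flags=1001 NE?T → r4=0xbd
[4] flags=0000 → (cmp)
[5] flags=0000 CC?T → r1=0x6e
[6] flags=0000 HI?F → skip
[7] flags=0000 PL?T → r2=0xd0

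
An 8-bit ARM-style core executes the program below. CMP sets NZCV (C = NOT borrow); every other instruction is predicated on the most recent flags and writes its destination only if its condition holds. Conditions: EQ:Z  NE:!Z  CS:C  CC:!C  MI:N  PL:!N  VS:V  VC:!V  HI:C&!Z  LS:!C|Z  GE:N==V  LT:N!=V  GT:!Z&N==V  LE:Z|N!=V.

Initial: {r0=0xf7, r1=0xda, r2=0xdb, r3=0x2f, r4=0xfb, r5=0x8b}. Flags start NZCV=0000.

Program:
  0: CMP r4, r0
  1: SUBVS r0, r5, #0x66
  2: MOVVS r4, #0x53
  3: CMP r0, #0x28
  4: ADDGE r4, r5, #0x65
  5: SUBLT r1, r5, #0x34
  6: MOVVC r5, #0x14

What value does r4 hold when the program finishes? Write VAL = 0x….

VAL = 0xfb

[0] flags=0010 → (cmp)
[1] flags=0010 VS?F → skip
[2] flags=0010 VS?F → skip
[3] flags=1010 → (cmp)
[4] flags=1010 GE?F → skip
[5] flags=1010 LT?T → r1=0x57
[6] flags=1010 VC?T → r5=0x14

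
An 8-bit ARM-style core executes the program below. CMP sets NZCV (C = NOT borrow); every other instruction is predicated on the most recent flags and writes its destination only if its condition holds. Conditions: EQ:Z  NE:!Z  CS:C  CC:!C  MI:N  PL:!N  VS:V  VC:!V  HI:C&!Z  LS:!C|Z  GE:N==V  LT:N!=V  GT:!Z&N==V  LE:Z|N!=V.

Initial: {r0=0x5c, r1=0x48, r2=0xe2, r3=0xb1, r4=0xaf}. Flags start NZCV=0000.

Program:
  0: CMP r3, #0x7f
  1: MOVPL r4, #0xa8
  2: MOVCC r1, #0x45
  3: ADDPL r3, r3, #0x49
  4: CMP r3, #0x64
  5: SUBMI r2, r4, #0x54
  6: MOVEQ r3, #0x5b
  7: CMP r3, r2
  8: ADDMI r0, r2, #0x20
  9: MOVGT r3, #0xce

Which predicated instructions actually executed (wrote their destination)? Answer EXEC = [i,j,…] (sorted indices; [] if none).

EXEC = [1,3,5,8]

[0] flags=0011 → (cmp)
[1] flags=0011 PL?T → r4=0xa8
[2] flags=0011 CC?F → skip
[3] flags=0011 PL?T → r3=0xfa
[4] flags=1010 → (cmp)
[5] flags=1010 MI?T → r2=0x54
[6] flags=1010 EQ?F → skip
[7] flags=1010 → (cmp)
[8] flags=1010 MI?T → r0=0x74
[9] flags=1010 GT?F → skip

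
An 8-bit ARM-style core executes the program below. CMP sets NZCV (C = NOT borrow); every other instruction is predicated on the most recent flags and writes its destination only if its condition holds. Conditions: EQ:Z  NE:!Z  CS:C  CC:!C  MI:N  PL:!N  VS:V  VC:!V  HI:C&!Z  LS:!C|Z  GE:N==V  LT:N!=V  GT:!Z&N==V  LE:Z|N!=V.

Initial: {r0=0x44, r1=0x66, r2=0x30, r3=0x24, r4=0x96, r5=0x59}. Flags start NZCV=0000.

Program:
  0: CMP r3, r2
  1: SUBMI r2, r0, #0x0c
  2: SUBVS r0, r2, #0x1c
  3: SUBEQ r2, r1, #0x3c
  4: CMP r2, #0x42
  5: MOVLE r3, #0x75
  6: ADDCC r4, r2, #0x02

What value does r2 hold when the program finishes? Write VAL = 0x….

[0] flags=1000 → (cmp)
[1] flags=1000 MI?T → r2=0x38
[2] flags=1000 VS?F → skip
[3] flags=1000 EQ?F → skip
[4] flags=1000 → (cmp)
[5] flags=1000 LE?T → r3=0x75
[6] flags=1000 CC?T → r4=0x3a

VAL = 0x38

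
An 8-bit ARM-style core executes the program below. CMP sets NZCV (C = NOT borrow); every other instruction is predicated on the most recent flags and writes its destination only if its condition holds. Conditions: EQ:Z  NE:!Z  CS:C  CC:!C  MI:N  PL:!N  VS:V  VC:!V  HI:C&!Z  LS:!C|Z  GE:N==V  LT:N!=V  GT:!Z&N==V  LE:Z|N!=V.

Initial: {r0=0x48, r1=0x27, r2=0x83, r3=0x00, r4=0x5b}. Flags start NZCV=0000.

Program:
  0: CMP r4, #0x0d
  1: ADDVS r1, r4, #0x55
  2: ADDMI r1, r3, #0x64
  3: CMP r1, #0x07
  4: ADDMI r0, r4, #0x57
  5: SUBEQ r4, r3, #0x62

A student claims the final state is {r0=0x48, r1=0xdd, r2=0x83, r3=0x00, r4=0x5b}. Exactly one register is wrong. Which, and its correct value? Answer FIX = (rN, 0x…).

FIX = (r1, 0x27)

0: ✓ CMP  NZCV=0010
1: · ADDVS
2: · ADDMI
3: ✓ CMP  NZCV=0010
4: · ADDMI
5: · SUBEQ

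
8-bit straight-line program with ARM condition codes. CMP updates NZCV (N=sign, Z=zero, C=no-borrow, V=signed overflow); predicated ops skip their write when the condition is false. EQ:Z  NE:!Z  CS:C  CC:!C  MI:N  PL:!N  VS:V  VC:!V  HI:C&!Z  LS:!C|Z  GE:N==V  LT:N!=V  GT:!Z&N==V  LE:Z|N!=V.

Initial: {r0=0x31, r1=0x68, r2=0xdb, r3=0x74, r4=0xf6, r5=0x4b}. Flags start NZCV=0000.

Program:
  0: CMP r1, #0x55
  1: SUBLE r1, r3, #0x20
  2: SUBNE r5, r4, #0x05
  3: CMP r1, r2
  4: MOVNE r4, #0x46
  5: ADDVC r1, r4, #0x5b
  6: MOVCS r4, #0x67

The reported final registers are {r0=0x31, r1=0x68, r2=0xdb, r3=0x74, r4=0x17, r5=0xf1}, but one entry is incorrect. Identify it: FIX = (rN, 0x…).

FIX = (r4, 0x46)

[0] flags=0010 → (cmp)
[1] flags=0010 LE?F → skip
[2] flags=0010 NE?T → r5=0xf1
[3] flags=1001 → (cmp)
[4] flags=1001 NE?T → r4=0x46
[5] flags=1001 VC?F → skip
[6] flags=1001 CS?F → skip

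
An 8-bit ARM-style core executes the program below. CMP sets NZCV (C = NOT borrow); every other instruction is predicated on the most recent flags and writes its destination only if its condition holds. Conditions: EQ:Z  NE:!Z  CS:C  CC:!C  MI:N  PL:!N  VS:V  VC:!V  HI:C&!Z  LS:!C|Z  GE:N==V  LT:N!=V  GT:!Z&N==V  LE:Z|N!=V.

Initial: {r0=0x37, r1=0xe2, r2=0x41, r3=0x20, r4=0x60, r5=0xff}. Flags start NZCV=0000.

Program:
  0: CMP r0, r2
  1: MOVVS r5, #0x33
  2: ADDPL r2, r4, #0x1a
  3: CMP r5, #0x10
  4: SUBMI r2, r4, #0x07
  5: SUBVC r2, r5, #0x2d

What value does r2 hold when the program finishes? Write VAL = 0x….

0: ✓ CMP  NZCV=1000
1: · MOVVS
2: · ADDPL
3: ✓ CMP  NZCV=1010
4: ✓ SUBMI  r2←0x59
5: ✓ SUBVC  r2←0xd2

VAL = 0xd2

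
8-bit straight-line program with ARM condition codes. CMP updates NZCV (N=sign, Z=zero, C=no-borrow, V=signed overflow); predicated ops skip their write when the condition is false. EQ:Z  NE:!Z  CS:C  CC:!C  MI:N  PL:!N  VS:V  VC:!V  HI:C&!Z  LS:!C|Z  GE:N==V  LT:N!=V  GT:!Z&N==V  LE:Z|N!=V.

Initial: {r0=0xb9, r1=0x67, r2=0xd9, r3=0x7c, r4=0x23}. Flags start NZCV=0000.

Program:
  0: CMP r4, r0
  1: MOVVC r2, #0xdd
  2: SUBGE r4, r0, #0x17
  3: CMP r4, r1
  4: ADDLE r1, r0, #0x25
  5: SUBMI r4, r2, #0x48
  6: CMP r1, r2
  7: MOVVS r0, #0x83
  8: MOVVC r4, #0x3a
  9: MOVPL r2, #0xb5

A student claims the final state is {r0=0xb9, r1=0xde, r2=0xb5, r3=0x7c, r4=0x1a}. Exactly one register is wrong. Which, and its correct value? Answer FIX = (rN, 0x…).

FIX = (r4, 0x3a)

0: ✓ CMP  NZCV=0000
1: ✓ MOVVC  r2←0xdd
2: ✓ SUBGE  r4←0xa2
3: ✓ CMP  NZCV=0011
4: ✓ ADDLE  r1←0xde
5: · SUBMI
6: ✓ CMP  NZCV=0010
7: · MOVVS
8: ✓ MOVVC  r4←0x3a
9: ✓ MOVPL  r2←0xb5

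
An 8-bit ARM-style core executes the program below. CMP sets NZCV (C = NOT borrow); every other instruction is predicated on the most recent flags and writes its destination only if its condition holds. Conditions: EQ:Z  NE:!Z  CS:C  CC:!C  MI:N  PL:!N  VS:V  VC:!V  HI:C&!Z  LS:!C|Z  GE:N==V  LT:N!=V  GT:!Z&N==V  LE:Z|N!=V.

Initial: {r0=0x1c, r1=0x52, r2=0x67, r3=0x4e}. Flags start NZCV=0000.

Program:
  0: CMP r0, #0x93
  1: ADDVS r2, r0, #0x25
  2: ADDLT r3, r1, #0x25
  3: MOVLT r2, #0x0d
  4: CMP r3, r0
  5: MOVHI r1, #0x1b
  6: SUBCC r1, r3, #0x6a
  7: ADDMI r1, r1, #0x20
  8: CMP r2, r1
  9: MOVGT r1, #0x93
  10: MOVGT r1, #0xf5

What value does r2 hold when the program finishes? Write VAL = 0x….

0: ✓ CMP  NZCV=1001
1: ✓ ADDVS  r2←0x41
2: · ADDLT
3: · MOVLT
4: ✓ CMP  NZCV=0010
5: ✓ MOVHI  r1←0x1b
6: · SUBCC
7: · ADDMI
8: ✓ CMP  NZCV=0010
9: ✓ MOVGT  r1←0x93
10: ✓ MOVGT  r1←0xf5

VAL = 0x41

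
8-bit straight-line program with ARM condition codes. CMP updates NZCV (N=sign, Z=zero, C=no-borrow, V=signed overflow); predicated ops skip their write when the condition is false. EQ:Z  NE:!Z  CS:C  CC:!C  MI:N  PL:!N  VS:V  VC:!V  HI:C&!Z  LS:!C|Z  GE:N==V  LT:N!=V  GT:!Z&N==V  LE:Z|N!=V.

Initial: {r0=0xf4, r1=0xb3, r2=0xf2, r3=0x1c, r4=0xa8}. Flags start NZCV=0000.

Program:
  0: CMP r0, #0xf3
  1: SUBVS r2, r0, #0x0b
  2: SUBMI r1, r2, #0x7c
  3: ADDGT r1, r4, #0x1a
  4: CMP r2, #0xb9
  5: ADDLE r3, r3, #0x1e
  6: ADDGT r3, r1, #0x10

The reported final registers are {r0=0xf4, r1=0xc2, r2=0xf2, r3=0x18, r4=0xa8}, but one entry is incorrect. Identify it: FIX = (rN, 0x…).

[0] flags=0010 → (cmp)
[1] flags=0010 VS?F → skip
[2] flags=0010 MI?F → skip
[3] flags=0010 GT?T → r1=0xc2
[4] flags=0010 → (cmp)
[5] flags=0010 LE?F → skip
[6] flags=0010 GT?T → r3=0xd2

FIX = (r3, 0xd2)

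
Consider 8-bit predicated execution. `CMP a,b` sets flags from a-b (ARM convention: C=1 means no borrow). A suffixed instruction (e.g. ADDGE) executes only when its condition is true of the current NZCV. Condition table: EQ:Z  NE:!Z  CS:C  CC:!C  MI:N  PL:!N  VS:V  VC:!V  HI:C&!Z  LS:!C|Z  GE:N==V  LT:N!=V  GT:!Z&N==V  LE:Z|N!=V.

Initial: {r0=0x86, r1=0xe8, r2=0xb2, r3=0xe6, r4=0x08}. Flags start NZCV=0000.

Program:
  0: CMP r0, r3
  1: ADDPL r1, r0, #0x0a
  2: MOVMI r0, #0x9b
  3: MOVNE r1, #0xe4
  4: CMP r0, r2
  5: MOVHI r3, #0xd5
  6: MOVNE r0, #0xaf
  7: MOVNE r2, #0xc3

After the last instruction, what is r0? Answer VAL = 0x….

[0] flags=1000 → (cmp)
[1] flags=1000 PL?F → skip
[2] flags=1000 MI?T → r0=0x9b
[3] flags=1000 NE?T → r1=0xe4
[4] flags=1000 → (cmp)
[5] flags=1000 HI?F → skip
[6] flags=1000 NE?T → r0=0xaf
[7] flags=1000 NE?T → r2=0xc3

VAL = 0xaf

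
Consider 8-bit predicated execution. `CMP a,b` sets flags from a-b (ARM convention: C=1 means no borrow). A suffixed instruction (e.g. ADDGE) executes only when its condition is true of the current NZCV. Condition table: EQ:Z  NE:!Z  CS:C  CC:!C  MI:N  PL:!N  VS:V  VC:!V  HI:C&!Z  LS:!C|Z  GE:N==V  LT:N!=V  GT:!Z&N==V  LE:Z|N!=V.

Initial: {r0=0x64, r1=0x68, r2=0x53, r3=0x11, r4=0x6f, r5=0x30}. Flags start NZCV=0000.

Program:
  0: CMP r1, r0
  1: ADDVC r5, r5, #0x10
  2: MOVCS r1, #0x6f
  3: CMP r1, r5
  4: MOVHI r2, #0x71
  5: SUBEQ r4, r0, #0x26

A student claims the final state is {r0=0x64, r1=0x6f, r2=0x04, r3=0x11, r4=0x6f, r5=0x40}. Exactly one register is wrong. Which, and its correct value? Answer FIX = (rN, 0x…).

FIX = (r2, 0x71)

[0] flags=0010 → (cmp)
[1] flags=0010 VC?T → r5=0x40
[2] flags=0010 CS?T → r1=0x6f
[3] flags=0010 → (cmp)
[4] flags=0010 HI?T → r2=0x71
[5] flags=0010 EQ?F → skip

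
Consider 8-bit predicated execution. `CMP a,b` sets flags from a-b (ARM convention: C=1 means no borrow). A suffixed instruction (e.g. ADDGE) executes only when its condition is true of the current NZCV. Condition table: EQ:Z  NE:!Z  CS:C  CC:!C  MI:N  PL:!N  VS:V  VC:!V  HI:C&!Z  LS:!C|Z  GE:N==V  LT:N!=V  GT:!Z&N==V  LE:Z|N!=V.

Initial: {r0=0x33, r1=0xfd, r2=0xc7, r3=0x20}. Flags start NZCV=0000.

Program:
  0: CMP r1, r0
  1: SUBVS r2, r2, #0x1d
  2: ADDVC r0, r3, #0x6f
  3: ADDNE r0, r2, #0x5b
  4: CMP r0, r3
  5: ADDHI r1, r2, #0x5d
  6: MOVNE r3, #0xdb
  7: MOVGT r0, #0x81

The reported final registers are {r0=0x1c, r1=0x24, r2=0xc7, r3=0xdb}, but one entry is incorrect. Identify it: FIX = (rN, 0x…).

[0] flags=1010 → (cmp)
[1] flags=1010 VS?F → skip
[2] flags=1010 VC?T → r0=0x8f
[3] flags=1010 NE?T → r0=0x22
[4] flags=0010 → (cmp)
[5] flags=0010 HI?T → r1=0x24
[6] flags=0010 NE?T → r3=0xdb
[7] flags=0010 GT?T → r0=0x81

FIX = (r0, 0x81)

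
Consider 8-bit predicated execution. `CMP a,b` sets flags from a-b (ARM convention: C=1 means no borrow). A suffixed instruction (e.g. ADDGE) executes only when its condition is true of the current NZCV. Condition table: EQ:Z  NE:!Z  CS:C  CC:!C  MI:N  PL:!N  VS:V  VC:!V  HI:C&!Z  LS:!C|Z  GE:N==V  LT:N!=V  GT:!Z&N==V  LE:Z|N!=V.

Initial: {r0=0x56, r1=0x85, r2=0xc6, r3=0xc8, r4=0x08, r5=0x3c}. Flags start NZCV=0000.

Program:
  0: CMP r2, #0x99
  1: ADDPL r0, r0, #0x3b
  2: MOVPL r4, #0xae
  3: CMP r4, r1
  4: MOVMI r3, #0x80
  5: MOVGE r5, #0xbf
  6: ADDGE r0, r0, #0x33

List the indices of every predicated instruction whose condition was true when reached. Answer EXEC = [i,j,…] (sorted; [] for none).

[0] flags=0010 → (cmp)
[1] flags=0010 PL?T → r0=0x91
[2] flags=0010 PL?T → r4=0xae
[3] flags=0010 → (cmp)
[4] flags=0010 MI?F → skip
[5] flags=0010 GE?T → r5=0xbf
[6] flags=0010 GE?T → r0=0xc4

EXEC = [1,2,5,6]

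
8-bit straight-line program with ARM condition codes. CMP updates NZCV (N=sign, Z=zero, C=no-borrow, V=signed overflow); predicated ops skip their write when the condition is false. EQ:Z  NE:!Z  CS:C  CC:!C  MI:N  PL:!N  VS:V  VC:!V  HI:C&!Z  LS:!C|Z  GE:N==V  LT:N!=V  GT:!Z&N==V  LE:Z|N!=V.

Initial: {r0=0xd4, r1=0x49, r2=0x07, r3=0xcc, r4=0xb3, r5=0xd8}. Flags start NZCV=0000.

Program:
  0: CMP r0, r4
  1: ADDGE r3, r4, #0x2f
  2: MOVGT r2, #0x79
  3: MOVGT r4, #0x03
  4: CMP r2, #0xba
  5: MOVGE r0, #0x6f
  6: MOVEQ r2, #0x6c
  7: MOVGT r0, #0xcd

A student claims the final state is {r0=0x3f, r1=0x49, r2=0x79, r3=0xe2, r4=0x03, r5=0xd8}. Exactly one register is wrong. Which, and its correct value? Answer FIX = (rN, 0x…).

FIX = (r0, 0xcd)

[0] flags=0010 → (cmp)
[1] flags=0010 GE?T → r3=0xe2
[2] flags=0010 GT?T → r2=0x79
[3] flags=0010 GT?T → r4=0x03
[4] flags=1001 → (cmp)
[5] flags=1001 GE?T → r0=0x6f
[6] flags=1001 EQ?F → skip
[7] flags=1001 GT?T → r0=0xcd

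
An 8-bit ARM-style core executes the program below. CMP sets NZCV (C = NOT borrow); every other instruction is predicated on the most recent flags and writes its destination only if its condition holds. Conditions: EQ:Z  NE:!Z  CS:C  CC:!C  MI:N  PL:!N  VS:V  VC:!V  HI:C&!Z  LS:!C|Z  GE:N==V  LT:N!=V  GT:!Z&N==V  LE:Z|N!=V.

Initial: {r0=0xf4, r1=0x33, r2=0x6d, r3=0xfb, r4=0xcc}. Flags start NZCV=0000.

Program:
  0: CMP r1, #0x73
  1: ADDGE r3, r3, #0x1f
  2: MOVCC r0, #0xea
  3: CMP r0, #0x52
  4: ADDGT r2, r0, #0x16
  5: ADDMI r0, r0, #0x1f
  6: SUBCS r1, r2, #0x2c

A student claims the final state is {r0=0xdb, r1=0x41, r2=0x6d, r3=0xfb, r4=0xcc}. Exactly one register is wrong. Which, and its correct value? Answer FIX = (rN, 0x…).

[0] flags=1000 → (cmp)
[1] flags=1000 GE?F → skip
[2] flags=1000 CC?T → r0=0xea
[3] flags=1010 → (cmp)
[4] flags=1010 GT?F → skip
[5] flags=1010 MI?T → r0=0x09
[6] flags=1010 CS?T → r1=0x41

FIX = (r0, 0x09)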